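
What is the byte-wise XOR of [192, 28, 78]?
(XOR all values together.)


XOR chain: 192 ^ 28 ^ 78 = 146

146


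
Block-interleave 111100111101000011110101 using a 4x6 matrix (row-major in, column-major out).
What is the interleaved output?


Matrix:
  111100
  111101
  000011
  110101
Read columns: 110111011100110100100111

110111011100110100100111


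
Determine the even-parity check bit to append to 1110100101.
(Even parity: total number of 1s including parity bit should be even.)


Number of 1s in data: 6
Parity bit: 0

0


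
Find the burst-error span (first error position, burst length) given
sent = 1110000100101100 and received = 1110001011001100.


XOR: 0000001111100000

Burst at position 6, length 5


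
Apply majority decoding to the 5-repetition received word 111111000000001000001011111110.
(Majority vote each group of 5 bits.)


Groups: 11111, 10000, 00001, 00000, 10111, 11110
Majority votes: 100011

100011


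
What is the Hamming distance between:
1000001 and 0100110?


XOR: 1100111
Count of 1s: 5

5


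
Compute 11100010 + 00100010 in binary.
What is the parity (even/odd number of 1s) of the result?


11100010 = 226
00100010 = 34
Sum = 260 = 100000100
1s count = 2

even parity (2 ones in 100000100)


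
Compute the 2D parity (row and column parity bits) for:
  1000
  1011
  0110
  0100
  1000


Row parities: 11011
Column parities: 1001

Row P: 11011, Col P: 1001, Corner: 0


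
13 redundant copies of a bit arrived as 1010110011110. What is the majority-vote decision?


Ones: 8 out of 13
Threshold: 7

1 (8/13 voted 1)


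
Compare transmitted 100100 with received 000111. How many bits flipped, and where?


XOR: 100011

3 error(s) at position(s): 0, 4, 5


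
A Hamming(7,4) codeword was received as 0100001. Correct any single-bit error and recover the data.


Syndrome = 5: error at position 5

Data: 0101 (corrected bit 5)


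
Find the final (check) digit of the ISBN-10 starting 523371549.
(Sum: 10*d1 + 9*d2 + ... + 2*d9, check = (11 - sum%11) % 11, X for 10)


Weighted sum: 210
210 mod 11 = 1

Check digit: X


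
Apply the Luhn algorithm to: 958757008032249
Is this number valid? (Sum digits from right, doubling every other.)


Luhn sum = 67
67 mod 10 = 7

Invalid (Luhn sum mod 10 = 7)


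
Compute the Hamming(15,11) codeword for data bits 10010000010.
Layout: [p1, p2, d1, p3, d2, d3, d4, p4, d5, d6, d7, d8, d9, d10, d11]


Parity bits: p1=0, p2=1, p3=0, p4=1

011000110000010


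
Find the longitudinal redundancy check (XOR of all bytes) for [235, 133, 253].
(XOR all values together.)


XOR chain: 235 ^ 133 ^ 253 = 147

147


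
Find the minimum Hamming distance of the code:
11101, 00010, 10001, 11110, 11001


Comparing all pairs, minimum distance: 1
Can detect 0 errors, correct 0 errors

1


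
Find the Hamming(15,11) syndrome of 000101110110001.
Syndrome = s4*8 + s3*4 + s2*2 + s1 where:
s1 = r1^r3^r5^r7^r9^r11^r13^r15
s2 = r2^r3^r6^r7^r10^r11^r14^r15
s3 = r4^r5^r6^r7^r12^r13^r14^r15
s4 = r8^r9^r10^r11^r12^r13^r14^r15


s1=1, s2=1, s3=0, s4=0

Syndrome = 3 (error at position 3)


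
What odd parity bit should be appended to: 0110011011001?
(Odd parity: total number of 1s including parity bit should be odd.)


Number of 1s in data: 7
Parity bit: 0

0


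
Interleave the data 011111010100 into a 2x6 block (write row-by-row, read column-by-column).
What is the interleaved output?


Matrix:
  011111
  010100
Read columns: 001110111010

001110111010


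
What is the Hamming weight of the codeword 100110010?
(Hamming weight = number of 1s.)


Counting 1s in 100110010

4


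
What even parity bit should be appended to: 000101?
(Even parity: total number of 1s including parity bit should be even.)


Number of 1s in data: 2
Parity bit: 0

0


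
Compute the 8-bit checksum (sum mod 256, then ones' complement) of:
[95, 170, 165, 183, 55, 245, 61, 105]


Sum = 1079 mod 256 = 55
Complement = 200

200


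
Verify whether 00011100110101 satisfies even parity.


Number of 1s: 7

No, parity error (7 ones)


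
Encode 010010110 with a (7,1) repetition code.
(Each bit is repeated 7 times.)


Each bit -> 7 copies

000000011111110000000000000011111110000000111111111111110000000


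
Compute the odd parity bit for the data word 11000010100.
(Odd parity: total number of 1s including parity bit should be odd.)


Number of 1s in data: 4
Parity bit: 1

1


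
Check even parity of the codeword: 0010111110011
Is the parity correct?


Number of 1s: 8

Yes, parity is correct (8 ones)


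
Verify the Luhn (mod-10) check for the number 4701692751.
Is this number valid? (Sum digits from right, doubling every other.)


Luhn sum = 41
41 mod 10 = 1

Invalid (Luhn sum mod 10 = 1)


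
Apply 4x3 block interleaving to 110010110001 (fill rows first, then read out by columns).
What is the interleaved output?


Matrix:
  110
  010
  110
  001
Read columns: 101011100001

101011100001


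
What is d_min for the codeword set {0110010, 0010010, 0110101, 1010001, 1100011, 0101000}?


Comparing all pairs, minimum distance: 1
Can detect 0 errors, correct 0 errors

1


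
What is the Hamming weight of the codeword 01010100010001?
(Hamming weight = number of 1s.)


Counting 1s in 01010100010001

5


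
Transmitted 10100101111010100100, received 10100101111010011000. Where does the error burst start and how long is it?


XOR: 00000000000000111100

Burst at position 14, length 4


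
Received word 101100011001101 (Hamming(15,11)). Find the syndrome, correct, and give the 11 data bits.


Syndrome = 9: error at position 9

Data: 10000001101 (corrected bit 9)


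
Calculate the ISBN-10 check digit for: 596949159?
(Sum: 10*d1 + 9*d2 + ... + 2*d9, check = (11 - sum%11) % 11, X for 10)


Weighted sum: 348
348 mod 11 = 7

Check digit: 4


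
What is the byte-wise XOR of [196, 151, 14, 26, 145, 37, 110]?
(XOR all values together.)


XOR chain: 196 ^ 151 ^ 14 ^ 26 ^ 145 ^ 37 ^ 110 = 157

157


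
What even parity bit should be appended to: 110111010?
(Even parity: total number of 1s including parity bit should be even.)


Number of 1s in data: 6
Parity bit: 0

0


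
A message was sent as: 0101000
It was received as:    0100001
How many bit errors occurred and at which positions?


XOR: 0001001

2 error(s) at position(s): 3, 6


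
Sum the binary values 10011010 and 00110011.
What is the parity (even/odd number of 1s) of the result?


10011010 = 154
00110011 = 51
Sum = 205 = 11001101
1s count = 5

odd parity (5 ones in 11001101)


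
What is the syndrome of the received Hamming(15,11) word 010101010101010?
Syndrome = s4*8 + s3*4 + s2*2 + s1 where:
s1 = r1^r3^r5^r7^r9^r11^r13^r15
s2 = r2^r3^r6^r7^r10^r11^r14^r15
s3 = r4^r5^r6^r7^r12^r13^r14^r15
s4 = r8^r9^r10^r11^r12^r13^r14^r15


s1=0, s2=0, s3=0, s4=0

Syndrome = 0 (no error)


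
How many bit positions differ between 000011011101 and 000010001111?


XOR: 000001010010
Count of 1s: 3

3


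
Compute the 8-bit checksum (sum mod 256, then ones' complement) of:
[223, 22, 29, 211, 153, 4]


Sum = 642 mod 256 = 130
Complement = 125

125


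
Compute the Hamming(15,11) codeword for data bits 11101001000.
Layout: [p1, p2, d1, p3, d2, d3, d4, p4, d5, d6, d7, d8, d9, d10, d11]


Parity bits: p1=1, p2=0, p3=1, p4=0

101111001001000


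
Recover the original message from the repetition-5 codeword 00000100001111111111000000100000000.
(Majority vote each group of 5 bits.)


Groups: 00000, 10000, 11111, 11111, 00000, 01000, 00000
Majority votes: 0011000

0011000


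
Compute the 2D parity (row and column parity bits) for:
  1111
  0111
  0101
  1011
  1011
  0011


Row parities: 010110
Column parities: 1110

Row P: 010110, Col P: 1110, Corner: 1


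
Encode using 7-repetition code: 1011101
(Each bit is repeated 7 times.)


Each bit -> 7 copies

1111111000000011111111111111111111100000001111111


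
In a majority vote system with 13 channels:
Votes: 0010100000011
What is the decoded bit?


Ones: 4 out of 13
Threshold: 7

0 (4/13 voted 1)


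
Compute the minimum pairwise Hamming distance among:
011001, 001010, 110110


Comparing all pairs, minimum distance: 3
Can detect 2 errors, correct 1 errors

3


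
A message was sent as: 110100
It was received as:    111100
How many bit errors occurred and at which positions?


XOR: 001000

1 error(s) at position(s): 2


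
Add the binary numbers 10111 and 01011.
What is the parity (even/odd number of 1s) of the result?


10111 = 23
01011 = 11
Sum = 34 = 100010
1s count = 2

even parity (2 ones in 100010)


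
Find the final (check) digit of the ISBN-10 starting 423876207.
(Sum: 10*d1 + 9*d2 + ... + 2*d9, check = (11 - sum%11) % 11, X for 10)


Weighted sum: 232
232 mod 11 = 1

Check digit: X


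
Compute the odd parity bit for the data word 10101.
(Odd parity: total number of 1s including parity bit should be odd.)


Number of 1s in data: 3
Parity bit: 0

0


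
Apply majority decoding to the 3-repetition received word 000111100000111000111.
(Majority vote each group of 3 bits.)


Groups: 000, 111, 100, 000, 111, 000, 111
Majority votes: 0100101

0100101


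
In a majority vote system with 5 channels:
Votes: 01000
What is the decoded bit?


Ones: 1 out of 5
Threshold: 3

0 (1/5 voted 1)


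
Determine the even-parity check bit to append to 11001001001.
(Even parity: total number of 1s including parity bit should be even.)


Number of 1s in data: 5
Parity bit: 1

1


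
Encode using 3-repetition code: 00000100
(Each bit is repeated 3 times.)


Each bit -> 3 copies

000000000000000111000000


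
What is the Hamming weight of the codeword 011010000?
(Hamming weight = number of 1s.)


Counting 1s in 011010000

3


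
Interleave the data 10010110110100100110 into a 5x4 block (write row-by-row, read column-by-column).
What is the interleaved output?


Matrix:
  1001
  0110
  1101
  0010
  0110
Read columns: 10100011010101110100

10100011010101110100


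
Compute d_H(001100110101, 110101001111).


XOR: 111001111010
Count of 1s: 8

8


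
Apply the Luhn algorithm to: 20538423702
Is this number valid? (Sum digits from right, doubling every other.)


Luhn sum = 46
46 mod 10 = 6

Invalid (Luhn sum mod 10 = 6)


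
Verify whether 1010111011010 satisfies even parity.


Number of 1s: 8

Yes, parity is correct (8 ones)


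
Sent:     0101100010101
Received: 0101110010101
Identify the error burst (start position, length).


XOR: 0000010000000

Burst at position 5, length 1


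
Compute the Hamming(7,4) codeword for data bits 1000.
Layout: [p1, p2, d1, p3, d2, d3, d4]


Parity bits: p1=1, p2=1, p3=0

1110000


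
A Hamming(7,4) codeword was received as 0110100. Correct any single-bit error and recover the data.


Syndrome = 4: error at position 4

Data: 1100 (corrected bit 4)


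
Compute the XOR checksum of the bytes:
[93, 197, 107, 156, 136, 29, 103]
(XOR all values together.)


XOR chain: 93 ^ 197 ^ 107 ^ 156 ^ 136 ^ 29 ^ 103 = 157

157


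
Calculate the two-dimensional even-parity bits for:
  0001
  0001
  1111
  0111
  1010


Row parities: 11010
Column parities: 0010

Row P: 11010, Col P: 0010, Corner: 1


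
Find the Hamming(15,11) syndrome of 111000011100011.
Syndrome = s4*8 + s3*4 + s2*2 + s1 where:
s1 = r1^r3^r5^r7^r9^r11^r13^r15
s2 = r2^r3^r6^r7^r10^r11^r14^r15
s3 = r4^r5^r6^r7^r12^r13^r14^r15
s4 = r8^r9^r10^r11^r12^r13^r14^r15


s1=0, s2=1, s3=0, s4=1

Syndrome = 10 (error at position 10)


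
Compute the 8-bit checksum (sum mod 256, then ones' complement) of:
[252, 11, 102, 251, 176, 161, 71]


Sum = 1024 mod 256 = 0
Complement = 255

255


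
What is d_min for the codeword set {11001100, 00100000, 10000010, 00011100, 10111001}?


Comparing all pairs, minimum distance: 3
Can detect 2 errors, correct 1 errors

3


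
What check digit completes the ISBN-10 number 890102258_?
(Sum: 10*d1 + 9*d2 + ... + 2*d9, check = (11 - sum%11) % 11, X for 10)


Weighted sum: 217
217 mod 11 = 8

Check digit: 3


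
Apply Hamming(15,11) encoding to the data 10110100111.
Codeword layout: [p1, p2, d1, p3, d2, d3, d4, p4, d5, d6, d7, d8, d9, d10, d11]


Parity bits: p1=0, p2=0, p3=1, p4=0

001101100100111


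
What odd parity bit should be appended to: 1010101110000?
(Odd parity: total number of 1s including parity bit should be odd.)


Number of 1s in data: 6
Parity bit: 1

1


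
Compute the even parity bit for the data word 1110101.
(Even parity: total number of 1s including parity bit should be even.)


Number of 1s in data: 5
Parity bit: 1

1


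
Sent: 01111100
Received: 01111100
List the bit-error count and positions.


XOR: 00000000

0 errors (received matches sent)


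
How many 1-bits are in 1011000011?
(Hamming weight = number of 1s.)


Counting 1s in 1011000011

5


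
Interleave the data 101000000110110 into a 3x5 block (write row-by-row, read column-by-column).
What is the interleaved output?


Matrix:
  10100
  00001
  10110
Read columns: 101000101001010

101000101001010


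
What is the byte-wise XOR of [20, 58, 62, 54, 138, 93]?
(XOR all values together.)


XOR chain: 20 ^ 58 ^ 62 ^ 54 ^ 138 ^ 93 = 241

241


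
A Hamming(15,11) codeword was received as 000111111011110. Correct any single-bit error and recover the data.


Syndrome = 5: error at position 5

Data: 00111011110 (corrected bit 5)


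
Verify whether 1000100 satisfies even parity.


Number of 1s: 2

Yes, parity is correct (2 ones)


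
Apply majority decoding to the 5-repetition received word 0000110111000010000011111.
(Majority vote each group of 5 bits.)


Groups: 00001, 10111, 00001, 00000, 11111
Majority votes: 01001

01001


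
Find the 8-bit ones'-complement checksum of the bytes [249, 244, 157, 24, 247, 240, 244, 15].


Sum = 1420 mod 256 = 140
Complement = 115

115


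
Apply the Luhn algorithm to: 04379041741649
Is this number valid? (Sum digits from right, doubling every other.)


Luhn sum = 69
69 mod 10 = 9

Invalid (Luhn sum mod 10 = 9)


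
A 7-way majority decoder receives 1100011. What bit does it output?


Ones: 4 out of 7
Threshold: 4

1 (4/7 voted 1)


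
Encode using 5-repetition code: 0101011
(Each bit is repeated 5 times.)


Each bit -> 5 copies

00000111110000011111000001111111111


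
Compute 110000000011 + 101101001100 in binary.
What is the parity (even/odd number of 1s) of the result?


110000000011 = 3075
101101001100 = 2892
Sum = 5967 = 1011101001111
1s count = 9

odd parity (9 ones in 1011101001111)


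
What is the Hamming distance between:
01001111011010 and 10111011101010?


XOR: 11110100110000
Count of 1s: 7

7


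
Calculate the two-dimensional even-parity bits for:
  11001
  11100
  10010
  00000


Row parities: 1100
Column parities: 10111

Row P: 1100, Col P: 10111, Corner: 0


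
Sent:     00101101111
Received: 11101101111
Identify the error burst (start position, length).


XOR: 11000000000

Burst at position 0, length 2


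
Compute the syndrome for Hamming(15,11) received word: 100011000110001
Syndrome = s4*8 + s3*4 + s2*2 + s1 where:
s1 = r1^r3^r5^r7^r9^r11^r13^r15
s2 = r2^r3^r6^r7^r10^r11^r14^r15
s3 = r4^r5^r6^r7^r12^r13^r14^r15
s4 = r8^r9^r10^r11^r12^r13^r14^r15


s1=0, s2=0, s3=1, s4=1

Syndrome = 12 (error at position 12)


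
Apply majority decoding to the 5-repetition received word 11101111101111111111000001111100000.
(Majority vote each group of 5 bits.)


Groups: 11101, 11110, 11111, 11111, 00000, 11111, 00000
Majority votes: 1111010

1111010


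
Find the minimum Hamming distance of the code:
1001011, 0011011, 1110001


Comparing all pairs, minimum distance: 2
Can detect 1 errors, correct 0 errors

2


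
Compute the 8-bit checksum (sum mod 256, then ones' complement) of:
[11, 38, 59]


Sum = 108 mod 256 = 108
Complement = 147

147


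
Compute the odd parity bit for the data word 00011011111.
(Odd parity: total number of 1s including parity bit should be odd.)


Number of 1s in data: 7
Parity bit: 0

0


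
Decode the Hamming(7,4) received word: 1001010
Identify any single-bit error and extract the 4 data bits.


Syndrome = 3: error at position 3

Data: 1010 (corrected bit 3)


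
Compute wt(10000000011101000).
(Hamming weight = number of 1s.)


Counting 1s in 10000000011101000

5


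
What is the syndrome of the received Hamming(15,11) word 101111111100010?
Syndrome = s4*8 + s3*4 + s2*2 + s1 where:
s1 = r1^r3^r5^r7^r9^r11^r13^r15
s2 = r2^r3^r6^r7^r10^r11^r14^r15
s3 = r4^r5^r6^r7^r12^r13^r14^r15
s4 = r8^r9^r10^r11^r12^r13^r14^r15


s1=1, s2=1, s3=1, s4=0

Syndrome = 7 (error at position 7)


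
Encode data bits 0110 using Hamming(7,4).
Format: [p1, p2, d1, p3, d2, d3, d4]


Parity bits: p1=1, p2=1, p3=0

1100110


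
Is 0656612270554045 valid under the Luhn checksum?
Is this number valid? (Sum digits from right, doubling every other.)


Luhn sum = 55
55 mod 10 = 5

Invalid (Luhn sum mod 10 = 5)


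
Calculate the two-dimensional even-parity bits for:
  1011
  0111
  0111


Row parities: 111
Column parities: 1011

Row P: 111, Col P: 1011, Corner: 1


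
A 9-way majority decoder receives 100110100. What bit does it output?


Ones: 4 out of 9
Threshold: 5

0 (4/9 voted 1)


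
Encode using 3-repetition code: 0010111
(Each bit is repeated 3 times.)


Each bit -> 3 copies

000000111000111111111


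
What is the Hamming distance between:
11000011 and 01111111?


XOR: 10111100
Count of 1s: 5

5


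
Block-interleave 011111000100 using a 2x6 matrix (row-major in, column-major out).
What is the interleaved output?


Matrix:
  011111
  000100
Read columns: 001010111010

001010111010


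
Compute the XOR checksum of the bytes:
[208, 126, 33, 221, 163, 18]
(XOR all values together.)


XOR chain: 208 ^ 126 ^ 33 ^ 221 ^ 163 ^ 18 = 227

227


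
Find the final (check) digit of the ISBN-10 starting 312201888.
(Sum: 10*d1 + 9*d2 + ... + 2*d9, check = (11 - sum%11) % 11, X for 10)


Weighted sum: 146
146 mod 11 = 3

Check digit: 8


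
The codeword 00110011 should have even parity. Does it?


Number of 1s: 4

Yes, parity is correct (4 ones)


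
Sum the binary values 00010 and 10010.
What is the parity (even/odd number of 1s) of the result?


00010 = 2
10010 = 18
Sum = 20 = 10100
1s count = 2

even parity (2 ones in 10100)


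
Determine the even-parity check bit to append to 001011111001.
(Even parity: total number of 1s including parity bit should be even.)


Number of 1s in data: 7
Parity bit: 1

1


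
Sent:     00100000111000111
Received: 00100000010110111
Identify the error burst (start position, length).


XOR: 00000000101110000

Burst at position 8, length 5


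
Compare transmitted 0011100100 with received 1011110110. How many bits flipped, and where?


XOR: 1000010010

3 error(s) at position(s): 0, 5, 8


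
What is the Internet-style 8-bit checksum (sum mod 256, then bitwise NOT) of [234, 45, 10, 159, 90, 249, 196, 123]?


Sum = 1106 mod 256 = 82
Complement = 173

173


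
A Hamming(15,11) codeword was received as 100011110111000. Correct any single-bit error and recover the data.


Syndrome = 0: no error detected

Data: 01110111000 (no errors)


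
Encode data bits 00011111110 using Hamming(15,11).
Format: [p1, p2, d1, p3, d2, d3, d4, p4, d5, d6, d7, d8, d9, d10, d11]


Parity bits: p1=0, p2=0, p3=0, p4=0

000000101111110


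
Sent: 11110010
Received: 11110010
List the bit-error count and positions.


XOR: 00000000

0 errors (received matches sent)


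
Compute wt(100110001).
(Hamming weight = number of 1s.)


Counting 1s in 100110001

4


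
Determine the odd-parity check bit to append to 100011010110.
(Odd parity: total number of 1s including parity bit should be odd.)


Number of 1s in data: 6
Parity bit: 1

1


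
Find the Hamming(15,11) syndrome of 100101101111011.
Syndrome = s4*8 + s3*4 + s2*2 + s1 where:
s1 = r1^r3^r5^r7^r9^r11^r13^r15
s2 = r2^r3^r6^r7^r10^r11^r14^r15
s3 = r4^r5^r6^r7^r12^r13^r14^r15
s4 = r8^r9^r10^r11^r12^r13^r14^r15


s1=1, s2=0, s3=0, s4=0

Syndrome = 1 (error at position 1)


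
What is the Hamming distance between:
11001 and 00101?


XOR: 11100
Count of 1s: 3

3


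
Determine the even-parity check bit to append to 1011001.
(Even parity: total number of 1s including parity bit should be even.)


Number of 1s in data: 4
Parity bit: 0

0


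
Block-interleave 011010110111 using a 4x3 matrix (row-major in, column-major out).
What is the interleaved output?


Matrix:
  011
  010
  110
  111
Read columns: 001111111001

001111111001


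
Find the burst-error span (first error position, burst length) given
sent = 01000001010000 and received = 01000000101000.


XOR: 00000001111000

Burst at position 7, length 4


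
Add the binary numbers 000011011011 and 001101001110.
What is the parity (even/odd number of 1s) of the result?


000011011011 = 219
001101001110 = 846
Sum = 1065 = 10000101001
1s count = 4

even parity (4 ones in 10000101001)


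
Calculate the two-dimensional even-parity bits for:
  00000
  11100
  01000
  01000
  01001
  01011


Row parities: 011101
Column parities: 11110

Row P: 011101, Col P: 11110, Corner: 0


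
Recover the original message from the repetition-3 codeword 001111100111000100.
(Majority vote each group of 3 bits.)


Groups: 001, 111, 100, 111, 000, 100
Majority votes: 010100

010100


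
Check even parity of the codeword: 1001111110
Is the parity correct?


Number of 1s: 7

No, parity error (7 ones)


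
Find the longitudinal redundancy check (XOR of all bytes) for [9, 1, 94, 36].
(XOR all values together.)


XOR chain: 9 ^ 1 ^ 94 ^ 36 = 114

114


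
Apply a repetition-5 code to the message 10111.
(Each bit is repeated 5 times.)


Each bit -> 5 copies

1111100000111111111111111


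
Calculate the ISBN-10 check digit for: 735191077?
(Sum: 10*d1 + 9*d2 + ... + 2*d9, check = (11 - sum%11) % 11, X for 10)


Weighted sum: 238
238 mod 11 = 7

Check digit: 4


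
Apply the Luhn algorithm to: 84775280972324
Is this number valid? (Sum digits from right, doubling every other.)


Luhn sum = 64
64 mod 10 = 4

Invalid (Luhn sum mod 10 = 4)


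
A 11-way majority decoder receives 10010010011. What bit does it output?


Ones: 5 out of 11
Threshold: 6

0 (5/11 voted 1)


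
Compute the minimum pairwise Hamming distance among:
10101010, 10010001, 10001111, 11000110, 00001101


Comparing all pairs, minimum distance: 2
Can detect 1 errors, correct 0 errors

2


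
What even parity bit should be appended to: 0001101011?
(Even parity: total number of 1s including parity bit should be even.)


Number of 1s in data: 5
Parity bit: 1

1


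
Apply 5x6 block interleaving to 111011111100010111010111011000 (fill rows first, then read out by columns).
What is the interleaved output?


Matrix:
  111011
  111100
  010111
  010111
  011000
Read columns: 110001111111001011101011010110

110001111111001011101011010110


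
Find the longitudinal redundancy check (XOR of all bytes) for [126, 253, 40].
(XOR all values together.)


XOR chain: 126 ^ 253 ^ 40 = 171

171


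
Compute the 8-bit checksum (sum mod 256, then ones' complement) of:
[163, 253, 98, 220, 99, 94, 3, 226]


Sum = 1156 mod 256 = 132
Complement = 123

123


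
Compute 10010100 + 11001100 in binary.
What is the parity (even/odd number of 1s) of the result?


10010100 = 148
11001100 = 204
Sum = 352 = 101100000
1s count = 3

odd parity (3 ones in 101100000)


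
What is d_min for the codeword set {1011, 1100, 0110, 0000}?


Comparing all pairs, minimum distance: 2
Can detect 1 errors, correct 0 errors

2


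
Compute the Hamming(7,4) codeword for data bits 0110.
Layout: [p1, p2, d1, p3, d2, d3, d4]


Parity bits: p1=1, p2=1, p3=0

1100110


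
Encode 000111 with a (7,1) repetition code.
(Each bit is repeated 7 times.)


Each bit -> 7 copies

000000000000000000000111111111111111111111


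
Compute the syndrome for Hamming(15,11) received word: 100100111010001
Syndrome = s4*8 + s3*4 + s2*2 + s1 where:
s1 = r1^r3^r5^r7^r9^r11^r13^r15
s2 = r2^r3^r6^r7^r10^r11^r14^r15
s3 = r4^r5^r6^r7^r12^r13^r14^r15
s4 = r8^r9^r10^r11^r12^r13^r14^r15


s1=1, s2=1, s3=1, s4=0

Syndrome = 7 (error at position 7)


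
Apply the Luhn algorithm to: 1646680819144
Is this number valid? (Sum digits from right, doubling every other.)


Luhn sum = 54
54 mod 10 = 4

Invalid (Luhn sum mod 10 = 4)


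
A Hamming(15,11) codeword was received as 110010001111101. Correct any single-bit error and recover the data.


Syndrome = 0: no error detected

Data: 01001111101 (no errors)


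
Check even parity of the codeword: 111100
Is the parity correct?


Number of 1s: 4

Yes, parity is correct (4 ones)


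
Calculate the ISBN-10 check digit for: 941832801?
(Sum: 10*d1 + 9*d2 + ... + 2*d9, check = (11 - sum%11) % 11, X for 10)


Weighted sum: 252
252 mod 11 = 10

Check digit: 1


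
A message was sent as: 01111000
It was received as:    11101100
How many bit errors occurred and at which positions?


XOR: 10010100

3 error(s) at position(s): 0, 3, 5


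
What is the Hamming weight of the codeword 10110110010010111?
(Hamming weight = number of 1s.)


Counting 1s in 10110110010010111

10


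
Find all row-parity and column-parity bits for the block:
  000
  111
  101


Row parities: 010
Column parities: 010

Row P: 010, Col P: 010, Corner: 1


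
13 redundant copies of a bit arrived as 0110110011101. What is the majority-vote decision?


Ones: 8 out of 13
Threshold: 7

1 (8/13 voted 1)


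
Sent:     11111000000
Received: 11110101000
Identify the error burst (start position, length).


XOR: 00001101000

Burst at position 4, length 4


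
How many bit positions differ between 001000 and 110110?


XOR: 111110
Count of 1s: 5

5


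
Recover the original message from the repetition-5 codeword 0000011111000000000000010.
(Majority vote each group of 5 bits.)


Groups: 00000, 11111, 00000, 00000, 00010
Majority votes: 01000

01000


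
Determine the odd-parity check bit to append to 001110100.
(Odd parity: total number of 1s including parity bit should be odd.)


Number of 1s in data: 4
Parity bit: 1

1


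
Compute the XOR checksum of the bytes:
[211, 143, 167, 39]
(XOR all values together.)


XOR chain: 211 ^ 143 ^ 167 ^ 39 = 220

220


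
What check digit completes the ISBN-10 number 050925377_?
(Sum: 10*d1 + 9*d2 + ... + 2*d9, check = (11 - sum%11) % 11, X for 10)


Weighted sum: 192
192 mod 11 = 5

Check digit: 6


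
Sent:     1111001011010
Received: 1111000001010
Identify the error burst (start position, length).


XOR: 0000001010000

Burst at position 6, length 3


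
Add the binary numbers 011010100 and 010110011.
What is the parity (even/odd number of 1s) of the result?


011010100 = 212
010110011 = 179
Sum = 391 = 110000111
1s count = 5

odd parity (5 ones in 110000111)


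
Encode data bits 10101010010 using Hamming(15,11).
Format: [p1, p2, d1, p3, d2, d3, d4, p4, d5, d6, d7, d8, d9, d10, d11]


Parity bits: p1=1, p2=0, p3=0, p4=1

101001011010010


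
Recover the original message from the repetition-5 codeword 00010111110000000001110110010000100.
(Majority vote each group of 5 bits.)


Groups: 00010, 11111, 00000, 00001, 11011, 00100, 00100
Majority votes: 0100100

0100100


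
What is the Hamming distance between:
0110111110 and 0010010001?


XOR: 0100101111
Count of 1s: 6

6


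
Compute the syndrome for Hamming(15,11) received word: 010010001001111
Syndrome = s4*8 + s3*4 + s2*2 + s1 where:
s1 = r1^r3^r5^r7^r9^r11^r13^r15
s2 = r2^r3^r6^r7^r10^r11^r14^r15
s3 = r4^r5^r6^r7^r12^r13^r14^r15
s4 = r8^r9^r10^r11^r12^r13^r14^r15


s1=0, s2=1, s3=1, s4=1

Syndrome = 14 (error at position 14)


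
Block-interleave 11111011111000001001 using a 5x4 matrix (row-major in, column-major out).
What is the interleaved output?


Matrix:
  1111
  1011
  1110
  0000
  1001
Read columns: 11101101001110011001

11101101001110011001


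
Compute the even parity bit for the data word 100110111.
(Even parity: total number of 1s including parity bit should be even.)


Number of 1s in data: 6
Parity bit: 0

0


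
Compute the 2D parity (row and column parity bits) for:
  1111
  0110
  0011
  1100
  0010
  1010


Row parities: 000010
Column parities: 1110

Row P: 000010, Col P: 1110, Corner: 1


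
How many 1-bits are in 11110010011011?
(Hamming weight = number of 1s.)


Counting 1s in 11110010011011

9


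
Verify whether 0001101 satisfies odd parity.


Number of 1s: 3

Yes, parity is correct (3 ones)


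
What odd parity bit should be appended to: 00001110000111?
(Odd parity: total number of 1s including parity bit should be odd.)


Number of 1s in data: 6
Parity bit: 1

1


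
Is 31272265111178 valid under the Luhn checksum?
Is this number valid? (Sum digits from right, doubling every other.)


Luhn sum = 51
51 mod 10 = 1

Invalid (Luhn sum mod 10 = 1)


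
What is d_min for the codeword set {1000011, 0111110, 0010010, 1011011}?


Comparing all pairs, minimum distance: 2
Can detect 1 errors, correct 0 errors

2


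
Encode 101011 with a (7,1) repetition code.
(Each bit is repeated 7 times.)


Each bit -> 7 copies

111111100000001111111000000011111111111111


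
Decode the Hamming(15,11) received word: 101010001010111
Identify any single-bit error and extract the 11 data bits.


Syndrome = 9: error at position 9

Data: 11000010111 (corrected bit 9)


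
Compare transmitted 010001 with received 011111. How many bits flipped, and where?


XOR: 001110

3 error(s) at position(s): 2, 3, 4


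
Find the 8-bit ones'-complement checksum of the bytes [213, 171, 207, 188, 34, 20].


Sum = 833 mod 256 = 65
Complement = 190

190


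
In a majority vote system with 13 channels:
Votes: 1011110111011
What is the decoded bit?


Ones: 10 out of 13
Threshold: 7

1 (10/13 voted 1)


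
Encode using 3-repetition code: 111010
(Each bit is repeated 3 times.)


Each bit -> 3 copies

111111111000111000


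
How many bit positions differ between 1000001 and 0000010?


XOR: 1000011
Count of 1s: 3

3


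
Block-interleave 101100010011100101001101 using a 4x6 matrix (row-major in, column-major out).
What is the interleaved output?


Matrix:
  101100
  010011
  100101
  001101
Read columns: 101001001001101101000111

101001001001101101000111


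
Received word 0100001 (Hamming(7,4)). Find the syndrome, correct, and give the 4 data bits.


Syndrome = 5: error at position 5

Data: 0101 (corrected bit 5)


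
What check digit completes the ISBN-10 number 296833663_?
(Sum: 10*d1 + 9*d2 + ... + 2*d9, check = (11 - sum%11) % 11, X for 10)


Weighted sum: 286
286 mod 11 = 0

Check digit: 0


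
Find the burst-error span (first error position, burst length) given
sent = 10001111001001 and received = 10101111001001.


XOR: 00100000000000

Burst at position 2, length 1


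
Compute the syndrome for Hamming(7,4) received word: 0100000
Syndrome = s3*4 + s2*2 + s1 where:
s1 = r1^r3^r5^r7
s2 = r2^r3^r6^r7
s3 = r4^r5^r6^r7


s1=0, s2=1, s3=0

Syndrome = 2 (error at position 2)


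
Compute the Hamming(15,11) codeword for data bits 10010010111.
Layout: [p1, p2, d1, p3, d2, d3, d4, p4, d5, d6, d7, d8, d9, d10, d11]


Parity bits: p1=1, p2=1, p3=0, p4=0

111000100010111


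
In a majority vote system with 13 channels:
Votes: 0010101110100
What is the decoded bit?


Ones: 6 out of 13
Threshold: 7

0 (6/13 voted 1)


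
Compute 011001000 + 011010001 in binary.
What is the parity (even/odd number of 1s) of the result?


011001000 = 200
011010001 = 209
Sum = 409 = 110011001
1s count = 5

odd parity (5 ones in 110011001)


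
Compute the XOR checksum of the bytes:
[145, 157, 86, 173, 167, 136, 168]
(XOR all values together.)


XOR chain: 145 ^ 157 ^ 86 ^ 173 ^ 167 ^ 136 ^ 168 = 112

112


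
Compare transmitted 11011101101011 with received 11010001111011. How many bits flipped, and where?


XOR: 00001100010000

3 error(s) at position(s): 4, 5, 9


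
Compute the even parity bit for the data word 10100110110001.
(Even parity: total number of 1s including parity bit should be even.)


Number of 1s in data: 7
Parity bit: 1

1


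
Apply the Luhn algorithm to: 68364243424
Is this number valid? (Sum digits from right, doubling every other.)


Luhn sum = 49
49 mod 10 = 9

Invalid (Luhn sum mod 10 = 9)


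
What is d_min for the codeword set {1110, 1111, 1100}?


Comparing all pairs, minimum distance: 1
Can detect 0 errors, correct 0 errors

1


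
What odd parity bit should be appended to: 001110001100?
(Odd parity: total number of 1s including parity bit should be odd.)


Number of 1s in data: 5
Parity bit: 0

0


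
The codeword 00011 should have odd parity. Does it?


Number of 1s: 2

No, parity error (2 ones)


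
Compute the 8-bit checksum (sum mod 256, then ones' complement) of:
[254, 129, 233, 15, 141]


Sum = 772 mod 256 = 4
Complement = 251

251


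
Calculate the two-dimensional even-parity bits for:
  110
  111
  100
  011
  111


Row parities: 01101
Column parities: 001

Row P: 01101, Col P: 001, Corner: 1


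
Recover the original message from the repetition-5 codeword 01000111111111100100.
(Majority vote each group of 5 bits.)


Groups: 01000, 11111, 11111, 00100
Majority votes: 0110

0110


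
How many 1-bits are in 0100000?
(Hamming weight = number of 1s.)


Counting 1s in 0100000

1


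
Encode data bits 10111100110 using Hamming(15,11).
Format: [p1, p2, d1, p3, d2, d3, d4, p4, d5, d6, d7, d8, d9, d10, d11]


Parity bits: p1=0, p2=1, p3=0, p4=0

011001101100110


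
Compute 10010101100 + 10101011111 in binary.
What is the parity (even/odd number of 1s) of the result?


10010101100 = 1196
10101011111 = 1375
Sum = 2571 = 101000001011
1s count = 5

odd parity (5 ones in 101000001011)


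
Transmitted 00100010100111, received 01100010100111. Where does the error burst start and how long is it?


XOR: 01000000000000

Burst at position 1, length 1


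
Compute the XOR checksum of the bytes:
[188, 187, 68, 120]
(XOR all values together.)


XOR chain: 188 ^ 187 ^ 68 ^ 120 = 59

59


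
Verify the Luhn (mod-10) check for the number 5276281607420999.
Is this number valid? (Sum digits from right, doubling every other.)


Luhn sum = 78
78 mod 10 = 8

Invalid (Luhn sum mod 10 = 8)


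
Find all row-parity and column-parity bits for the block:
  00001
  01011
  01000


Row parities: 111
Column parities: 00010

Row P: 111, Col P: 00010, Corner: 1


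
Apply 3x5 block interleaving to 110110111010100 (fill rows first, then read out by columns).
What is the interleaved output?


Matrix:
  11011
  01110
  10100
Read columns: 101110011110100

101110011110100


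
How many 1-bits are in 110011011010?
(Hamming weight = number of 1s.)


Counting 1s in 110011011010

7


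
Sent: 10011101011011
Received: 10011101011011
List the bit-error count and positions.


XOR: 00000000000000

0 errors (received matches sent)


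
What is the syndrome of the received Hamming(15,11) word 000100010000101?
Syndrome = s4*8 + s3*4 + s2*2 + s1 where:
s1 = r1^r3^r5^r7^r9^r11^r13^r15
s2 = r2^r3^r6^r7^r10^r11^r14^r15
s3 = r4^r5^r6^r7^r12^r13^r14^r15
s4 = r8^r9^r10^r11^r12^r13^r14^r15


s1=0, s2=1, s3=1, s4=1

Syndrome = 14 (error at position 14)


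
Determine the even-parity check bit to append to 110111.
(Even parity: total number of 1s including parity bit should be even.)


Number of 1s in data: 5
Parity bit: 1

1


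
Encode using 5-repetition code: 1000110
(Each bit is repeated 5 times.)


Each bit -> 5 copies

11111000000000000000111111111100000


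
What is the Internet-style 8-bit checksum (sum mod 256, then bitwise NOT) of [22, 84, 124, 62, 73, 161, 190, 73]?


Sum = 789 mod 256 = 21
Complement = 234

234


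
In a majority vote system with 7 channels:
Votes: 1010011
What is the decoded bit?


Ones: 4 out of 7
Threshold: 4

1 (4/7 voted 1)


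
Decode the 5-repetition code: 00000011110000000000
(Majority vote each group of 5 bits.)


Groups: 00000, 01111, 00000, 00000
Majority votes: 0100

0100


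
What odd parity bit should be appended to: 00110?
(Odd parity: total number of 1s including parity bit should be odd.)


Number of 1s in data: 2
Parity bit: 1

1


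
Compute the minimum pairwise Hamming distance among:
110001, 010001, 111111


Comparing all pairs, minimum distance: 1
Can detect 0 errors, correct 0 errors

1


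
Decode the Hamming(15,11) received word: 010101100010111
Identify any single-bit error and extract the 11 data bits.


Syndrome = 0: no error detected

Data: 00110010111 (no errors)


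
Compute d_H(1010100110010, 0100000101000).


XOR: 1110100011010
Count of 1s: 7

7


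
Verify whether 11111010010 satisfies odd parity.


Number of 1s: 7

Yes, parity is correct (7 ones)


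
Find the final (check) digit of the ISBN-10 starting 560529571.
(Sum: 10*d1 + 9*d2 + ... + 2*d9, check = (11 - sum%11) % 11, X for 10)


Weighted sum: 239
239 mod 11 = 8

Check digit: 3


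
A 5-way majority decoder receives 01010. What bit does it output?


Ones: 2 out of 5
Threshold: 3

0 (2/5 voted 1)


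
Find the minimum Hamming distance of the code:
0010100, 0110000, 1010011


Comparing all pairs, minimum distance: 2
Can detect 1 errors, correct 0 errors

2


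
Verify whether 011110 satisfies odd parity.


Number of 1s: 4

No, parity error (4 ones)


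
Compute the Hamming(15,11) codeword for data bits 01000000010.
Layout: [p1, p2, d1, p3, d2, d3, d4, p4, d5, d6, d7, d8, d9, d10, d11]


Parity bits: p1=1, p2=1, p3=0, p4=1

110010010000010


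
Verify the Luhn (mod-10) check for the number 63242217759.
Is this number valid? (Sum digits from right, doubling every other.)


Luhn sum = 51
51 mod 10 = 1

Invalid (Luhn sum mod 10 = 1)


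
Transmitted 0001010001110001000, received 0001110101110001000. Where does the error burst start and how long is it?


XOR: 0000100100000000000

Burst at position 4, length 4


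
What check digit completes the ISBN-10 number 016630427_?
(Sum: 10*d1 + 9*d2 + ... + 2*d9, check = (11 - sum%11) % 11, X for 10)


Weighted sum: 153
153 mod 11 = 10

Check digit: 1


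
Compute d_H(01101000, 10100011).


XOR: 11001011
Count of 1s: 5

5


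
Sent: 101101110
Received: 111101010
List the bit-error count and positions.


XOR: 010000100

2 error(s) at position(s): 1, 6


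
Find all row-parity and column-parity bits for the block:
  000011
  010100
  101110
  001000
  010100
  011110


Row parities: 000100
Column parities: 111011

Row P: 000100, Col P: 111011, Corner: 1


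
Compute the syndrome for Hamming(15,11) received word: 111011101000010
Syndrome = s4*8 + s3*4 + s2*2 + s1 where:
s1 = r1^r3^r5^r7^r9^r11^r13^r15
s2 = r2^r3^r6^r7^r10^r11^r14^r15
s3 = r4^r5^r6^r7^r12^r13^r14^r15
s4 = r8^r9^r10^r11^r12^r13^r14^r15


s1=1, s2=1, s3=0, s4=0

Syndrome = 3 (error at position 3)


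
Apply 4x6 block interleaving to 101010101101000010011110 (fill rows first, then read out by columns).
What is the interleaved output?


Matrix:
  101010
  101101
  000010
  011110
Read columns: 110000011101010110110100

110000011101010110110100
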